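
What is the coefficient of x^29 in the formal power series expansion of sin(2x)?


The Maclaurin series is sin(t) = sum_{k>=0} (-1)^k t^(2k+1) / (2k+1)!, so substituting t = 2x, only odd powers of x are nonzero, with coefficient of x^(2k+1) equal to (-1)^k 2^(2k+1) / (2k+1)!.
Write 29 = 2*14 + 1, giving the coefficient (-1)^14 * 2^29 / 29! = 536870912/8841761993739701954543616000000 = 16/263505041412702261046875.

16/263505041412702261046875


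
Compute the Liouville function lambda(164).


The Liouville function is lambda(k) = (-1)^Omega(k), where Omega(k) counts the prime factors of k with multiplicity.
Factoring: 164 = 2 * 2 * 41, so Omega(164) = 3.
lambda(164) = (-1)^3 = -1.

-1


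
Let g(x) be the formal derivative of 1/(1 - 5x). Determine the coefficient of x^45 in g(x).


Differentiate termwise: d/dx sum_{k>=0} 5^k x^k = sum_{k>=1} k 5^k x^(k-1) = sum_{j>=0} (j+1) 5^(j+1) x^j.
Equivalently, d/dx [1/(1 - 5x)] = 5/(1 - 5x)^2.
For j = 45: 46 * 5^46 = 46 * 142108547152020037174224853515625 = 6536993168992921710014343261718750.

6536993168992921710014343261718750


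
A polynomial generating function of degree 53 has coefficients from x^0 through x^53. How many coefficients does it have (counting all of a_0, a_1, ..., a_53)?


A polynomial of degree 53 takes the form a_0 + a_1 x + ... + a_53 x^53.
The number of coefficients is 53 + 1 = 54.

54


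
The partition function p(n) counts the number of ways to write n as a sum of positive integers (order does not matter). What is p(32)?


Using the generating function prod_{k>=1} 1/(1-x^k), we compute p(32).
By dynamic programming over parts 1 through 32:
p(32) = 8349

8349


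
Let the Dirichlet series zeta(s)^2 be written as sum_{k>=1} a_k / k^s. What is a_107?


The Dirichlet convolution of the constant function 1 with itself gives (1 * 1)(k) = sum_{d | k} 1 = d(k), the number of positive divisors of k.
Since zeta(s) = sum_{k>=1} 1/k^s, we have zeta(s)^2 = sum_{k>=1} d(k)/k^s, so a_k = d(k).
For k = 107: the divisors are 1, 107.
Count = 2.

2


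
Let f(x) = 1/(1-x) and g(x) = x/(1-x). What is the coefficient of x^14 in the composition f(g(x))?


First simplify the composition: f(g(x)) = 1/(1 - x/(1-x)) = (1-x)/((1-x) - x) = (1-x)/(1-2x).
Now extract the coefficient. Write (1-x)/(1-2x) = 1/(1-2x) - x/(1-2x).
The coefficient of x^n in 1/(1-2x) is 2^n, and in x/(1-2x) is 2^(n-1) (for n >= 1).
So the coefficient of x^14 is 2^14 - 2^13 = 16384 - 8192 = 8192.

8192


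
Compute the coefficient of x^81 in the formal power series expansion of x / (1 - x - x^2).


Let f(x) = sum_{k>=0} a_k x^k. Multiplying f(x) * (1 - x - x^2) = x and matching coefficients gives a_0 = 0, a_1 = 1, and a_k = a_{k-1} + a_{k-2} for k >= 2. These are the Fibonacci numbers F_k.
Iterating from F_0 = 0, F_1 = 1:
F_0=0, F_1=1, F_2=1, F_3=2, F_4=3, F_5=5, F_6=8, F_7=13, F_8=21, F_9=34, ...
F_81 = 37889062373143906.

37889062373143906


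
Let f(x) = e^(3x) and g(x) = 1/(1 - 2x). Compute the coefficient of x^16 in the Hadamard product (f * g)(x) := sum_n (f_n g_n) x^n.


Expanding: f_k = 3^k/k! (from e^(3x)) and g_k = 2^k (from 1/(1 - 2x)). So the Hadamard coefficient (f * g)_k = 3^k 2^k / k! = (6)^k / k!.
For k = 16: 6^16/16! = 2821109907456/20922789888000 = 118098/875875.

118098/875875


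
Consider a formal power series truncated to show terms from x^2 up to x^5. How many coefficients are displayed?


From x^2 to x^5 inclusive, the count is 5 - 2 + 1 = 4.

4


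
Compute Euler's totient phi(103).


phi(n) counts integers in [1, n] coprime to n. Using the multiplicative formula phi(n) = n * prod_{p | n} (1 - 1/p):
103 = 103, so
phi(103) = 103 * (1 - 1/103) = 102.

102


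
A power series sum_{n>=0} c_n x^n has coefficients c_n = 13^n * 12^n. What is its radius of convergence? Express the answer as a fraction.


By the root test (Cauchy-Hadamard), the radius is R = 1 / limsup_n |c_n|^(1/n).
Here |c_n|^(1/n) = (13^n * 12^n)^(1/n) = 13 * 12 = 156 for all n.
So R = 1/156 = 1/156.

1/156


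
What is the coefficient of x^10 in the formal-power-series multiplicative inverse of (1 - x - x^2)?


Let the inverse be f(x) = sum_{k>=0} a_k x^k. From f(x) * (1 - x - x^2) = 1 and matching coefficients:
 x^0: a_0 = 1.
 x^1: a_1 - a_0 = 0, so a_1 = 1.
 x^k (k >= 2): a_k - a_{k-1} - a_{k-2} = 0, i.e. a_k = a_{k-1} + a_{k-2}.
This is the Fibonacci-type recurrence shifted so that a_0 = a_1 = 1.
Iterating: a_0=1, a_1=1, a_2=2, a_3=3, a_4=5, a_5=8, a_6=13, a_7=21, a_8=34, a_9=55, ...
a_10 = 89.

89


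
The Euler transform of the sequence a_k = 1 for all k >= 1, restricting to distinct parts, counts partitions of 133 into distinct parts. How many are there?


Partitions of 133 into distinct parts can be computed via generating function.
Product (1+x)(1+x^2)(1+x^3)...
The coefficient of x^133 = 5802008

5802008


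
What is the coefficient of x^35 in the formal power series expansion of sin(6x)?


The Maclaurin series is sin(t) = sum_{k>=0} (-1)^k t^(2k+1) / (2k+1)!, so substituting t = 6x, only odd powers of x are nonzero, with coefficient of x^(2k+1) equal to (-1)^k 6^(2k+1) / (2k+1)!.
Write 35 = 2*17 + 1, giving the coefficient (-1)^17 * 6^35 / 35! = -1719070799748422591028658176/10333147966386144929666651337523200000000 = -27894275208/167669460258147894921875.

-27894275208/167669460258147894921875


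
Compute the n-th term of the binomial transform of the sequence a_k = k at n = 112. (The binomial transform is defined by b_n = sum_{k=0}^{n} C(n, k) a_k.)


With a_k = k, b_n = sum_{k=0}^{n} C(n, k) k. Using k * C(n, k) = n * C(n-1, k-1) gives b_n = n * sum_{k>=1} C(n-1, k-1) = n * 2^(n-1).
For n = 112: 112 * 2^111 = 112 * 2596148429267413814265248164610048 = 290768624077950347197707794436325376.

290768624077950347197707794436325376


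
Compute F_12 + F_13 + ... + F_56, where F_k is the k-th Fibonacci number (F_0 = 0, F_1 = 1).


Use the identity sum_{k=0}^{N} F_k = F_{N+2} - 1 (which follows from F_{k+2} - F_{k+1} = F_k). Then
sum_{k=12}^{56} F_k = (F_{58} - 1) - (F_{13} - 1) = F_{58} - F_{13}.
Computing: F_{58} = 591286729879, F_{13} = 233, so
Sum = 591286729879 - 233 = 591286729646.

591286729646


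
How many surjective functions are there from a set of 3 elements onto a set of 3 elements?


By inclusion-exclusion on which target elements are missed, the number of surjections from an n-set onto a k-set is
surj(n, k) = sum_{j=0}^{k} (-1)^j C(k, j) (k - j)^n.
Equivalently surj(n, k) = k! * S(n, k), where S(n, k) is the Stirling number of the second kind.
For n = 3, k = 3:
S(3, 3) = 1, so
surj = 3! * 1 = 6 * 1 = 6.

6


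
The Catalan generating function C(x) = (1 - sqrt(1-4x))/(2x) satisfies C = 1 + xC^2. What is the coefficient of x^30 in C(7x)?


Substituting x -> 7x scales the n-th coefficient by 7^n, so [x^30] C(7x) = 7^30 * C_30.
C_30 = C(2*30, 30)/(31) = 118264581564861424/31 = 3814986502092304.
So 7^30 * 3814986502092304 = 22539340290692258087863249 * 3814986502092304 = 85987278975056192107290683147407127335696.

85987278975056192107290683147407127335696


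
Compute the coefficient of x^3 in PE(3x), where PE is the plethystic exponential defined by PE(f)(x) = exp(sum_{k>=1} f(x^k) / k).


With f(x) = 3x, the exponent is sum_{k>=1} 3 x^k / k = 3 * (-ln(1 - x)). Exponentiating:
PE(3x) = exp(-3 ln(1 - x)) = 1/(1 - x)^3.
By the negative binomial expansion, [x^n] 1/(1 - x)^3 = C(n + 2, 2).
For n = 3: C(5, 2) = 10.

10


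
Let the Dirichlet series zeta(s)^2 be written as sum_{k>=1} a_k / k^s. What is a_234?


The Dirichlet convolution of the constant function 1 with itself gives (1 * 1)(k) = sum_{d | k} 1 = d(k), the number of positive divisors of k.
Since zeta(s) = sum_{k>=1} 1/k^s, we have zeta(s)^2 = sum_{k>=1} d(k)/k^s, so a_k = d(k).
For k = 234: the divisors are 1, 2, 3, 6, 9, 13, 18, 26, 39, 78, 117, 234.
Count = 12.

12


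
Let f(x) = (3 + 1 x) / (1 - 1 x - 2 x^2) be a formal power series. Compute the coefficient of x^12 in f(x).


Write f(x) = sum_{k>=0} a_k x^k. Multiplying both sides by 1 - 1 x - 2 x^2 gives
(1 - 1 x - 2 x^2) sum_{k>=0} a_k x^k = 3 + 1 x.
Matching coefficients:
 x^0: a_0 = 3
 x^1: a_1 - 1 a_0 = 1  =>  a_1 = 1*3 + 1 = 4
 x^k (k >= 2): a_k = 1 a_{k-1} + 2 a_{k-2}.
Iterating: a_2 = 10, a_3 = 18, a_4 = 38, a_5 = 74, a_6 = 150, a_7 = 298, a_8 = 598, a_9 = 1194, a_10 = 2390, a_11 = 4778, a_12 = 9558.
So the coefficient of x^12 is 9558.

9558


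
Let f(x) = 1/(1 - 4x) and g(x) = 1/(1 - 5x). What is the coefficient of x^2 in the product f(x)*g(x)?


The coefficient of x^n in f*g is the Cauchy product: sum_{k=0}^{n} a^k * b^(n-k).
With a=4, b=5, n=2:
sum_{k=0}^{2} 4^k * 5^(2-k)
= 61

61


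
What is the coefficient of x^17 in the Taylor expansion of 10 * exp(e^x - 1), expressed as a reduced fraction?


exp(e^x - 1) = sum_{k>=0} Bell_k x^k / k!, where Bell_k is the k-th Bell number.
So the coefficient of x^17 is 10 * Bell_17 / 17!.
Computing: Bell_17 = 82864869804 and 17! = 355687428096000, giving
10 * 82864869804/355687428096000 = 255755771/109780070400.

255755771/109780070400


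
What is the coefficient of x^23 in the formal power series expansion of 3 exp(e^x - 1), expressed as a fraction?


exp(e^x - 1) is the exponential generating function for the Bell numbers Bell_k: exp(e^x - 1) = sum_{k>=0} Bell_k x^k / k!.
So the coefficient of x^23 in 3 exp(e^x - 1) is 3 Bell_23 / 23!.
Computing: Bell_23 = 44152005855084346 and 23! = 25852016738884976640000, giving
3 * 44152005855084346/25852016738884976640000 = 22076002927542173/4308669456480829440000.

22076002927542173/4308669456480829440000


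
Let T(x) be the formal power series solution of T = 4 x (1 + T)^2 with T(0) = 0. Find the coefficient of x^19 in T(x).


Apply the Lagrange inversion formula: if T = 4 x * phi(T) with phi(t) = (1 + t)^2, then [x^n] T = 4^n * (1/n) [t^(n-1)] phi(t)^n = 4^n * (1/n) [t^(n-1)] (1 + t)^(2n) = 4^n * (1/n) C(2n, n-1).
Using the identity C(2n, n-1) = C(2n, n) * n / (n+1), the unscaled factor equals C(2n, n) / (n+1) = C_n, the n-th Catalan number.
For n = 19: C_19 = C(38, 19) / 20 = 35345263800/20 = 1767263190.
With the 4^19 = 274877906944 factor, the coefficient is 274877906944 * 1767263190 = 485781606686376591360.

485781606686376591360


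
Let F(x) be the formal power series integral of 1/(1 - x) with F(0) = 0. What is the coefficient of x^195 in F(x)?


1/(1 - x) = sum_{k>=0} x^k. Integrating termwise and using F(0) = 0 gives
F(x) = sum_{k>=0} x^(k+1) / (k+1) = sum_{m>=1} x^m / m = -ln(1 - x).
So the coefficient of x^195 is 1/195 = 1/195.

1/195


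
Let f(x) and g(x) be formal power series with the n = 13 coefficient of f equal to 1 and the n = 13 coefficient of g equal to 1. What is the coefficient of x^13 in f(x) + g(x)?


Addition of formal power series is termwise.
The coefficient of x^13 in f + g = 1 + 1
= 2

2


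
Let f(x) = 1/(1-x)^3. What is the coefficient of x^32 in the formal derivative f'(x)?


Differentiate: d/dx [ 1/(1-x)^r ] = r / (1-x)^(r+1).
Here r = 3, so f'(x) = 3 / (1-x)^4.
The expansion of 1/(1-x)^(r+1) has coefficient of x^n equal to C(n+r, r).
So the coefficient of x^32 in f'(x) is
3 * C(35, 3) = 3 * 6545 = 19635

19635


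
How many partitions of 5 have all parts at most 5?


Using the generating function (1-x)^(-1)(1-x^2)^(-1)...(1-x^5)^(-1),
the coefficient of x^5 counts these restricted partitions.
Result = 7

7


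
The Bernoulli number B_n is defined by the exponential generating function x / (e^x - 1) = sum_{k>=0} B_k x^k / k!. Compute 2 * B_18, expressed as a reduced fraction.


Bernoulli numbers can also be computed recursively via B_0 = 1 and sum_{j=0}^{m} C(m+1, j) B_j = 0 for m >= 1. Odd-index Bernoulli numbers vanish for k >= 3.
Computing B_18 = 43867/798, so 2 * B_18 = 2 * 43867/798 = 43867/399.

43867/399


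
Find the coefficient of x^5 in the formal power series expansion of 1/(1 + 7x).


Write 1/(1 + c x) = 1/(1 - (-c) x) and apply the geometric-series identity
1/(1 - y) = sum_{k>=0} y^k to get 1/(1 + c x) = sum_{k>=0} (-c)^k x^k.
So the coefficient of x^k is (-c)^k = (-1)^k * c^k.
Here c = 7 and k = 5:
(-7)^5 = -1 * 16807 = -16807

-16807


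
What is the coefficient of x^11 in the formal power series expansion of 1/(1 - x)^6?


The expansion 1/(1 - x)^r = sum_{k>=0} C(k + r - 1, r - 1) x^k follows from the multiset / negative-binomial theorem (or from repeated differentiation of the geometric series).
For r = 6 and k = 11:
C(16, 5) = 20922789888000 / (120 * 39916800) = 4368.

4368


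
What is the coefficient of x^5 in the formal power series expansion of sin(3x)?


The Maclaurin series is sin(t) = sum_{k>=0} (-1)^k t^(2k+1) / (2k+1)!, so substituting t = 3x, only odd powers of x are nonzero, with coefficient of x^(2k+1) equal to (-1)^k 3^(2k+1) / (2k+1)!.
Write 5 = 2*2 + 1, giving the coefficient (-1)^2 * 3^5 / 5! = 243/120 = 81/40.

81/40


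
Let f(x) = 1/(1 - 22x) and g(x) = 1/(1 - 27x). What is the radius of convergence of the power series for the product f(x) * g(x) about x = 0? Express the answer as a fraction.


The radius of 1/(1 - 22x) is 1/22 (nearest singularity at x = 1/22), and the radius of 1/(1 - 27x) is 1/27.
The product f(x)*g(x) = 1/((1 - 22x)(1 - 27x)) has singularities at both 1/22 and 1/27, so its radius of convergence is the distance to the nearest one:
min(1/22, 1/27) = 1/27.

1/27


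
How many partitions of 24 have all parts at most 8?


Using the generating function (1-x)^(-1)(1-x^2)^(-1)...(1-x^8)^(-1),
the coefficient of x^24 counts these restricted partitions.
Result = 919

919


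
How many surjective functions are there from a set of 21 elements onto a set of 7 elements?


By inclusion-exclusion on which target elements are missed, the number of surjections from an n-set onto a k-set is
surj(n, k) = sum_{j=0}^{k} (-1)^j C(k, j) (k - j)^n.
Equivalently surj(n, k) = k! * S(n, k), where S(n, k) is the Stirling number of the second kind.
For n = 21, k = 7:
S(21, 7) = 82310957214948, so
surj = 7! * 82310957214948 = 5040 * 82310957214948 = 414847224363337920.

414847224363337920


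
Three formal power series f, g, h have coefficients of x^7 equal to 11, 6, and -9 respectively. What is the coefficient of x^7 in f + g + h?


Series addition is componentwise:
11 + 6 + -9
= 8

8


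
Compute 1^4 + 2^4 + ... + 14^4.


This power sum has a closed form given by Faulhaber's formula
sum_{k=1}^{m} k^p = (1 / (p + 1)) * sum_{j=0}^{p} C(p + 1, j) B_j m^(p + 1 - j),
but for small m direct computation is fastest:
1 + 16 + 81 + 256 + 625 + 1296 + 2401 + 4096 + 6561 + 10000 + 14641 + 20736 + 28561 + 38416 = 127687.

127687


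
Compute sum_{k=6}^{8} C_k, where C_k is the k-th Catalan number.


C_6 through C_8: 132, 429, 1430
Sum = 132 + 429 + 1430
= 1991

1991


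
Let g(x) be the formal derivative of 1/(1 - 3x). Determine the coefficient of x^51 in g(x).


Differentiate termwise: d/dx sum_{k>=0} 3^k x^k = sum_{k>=1} k 3^k x^(k-1) = sum_{j>=0} (j+1) 3^(j+1) x^j.
Equivalently, d/dx [1/(1 - 3x)] = 3/(1 - 3x)^2.
For j = 51: 52 * 3^52 = 52 * 6461081889226673298932241 = 335976258239787011544476532.

335976258239787011544476532


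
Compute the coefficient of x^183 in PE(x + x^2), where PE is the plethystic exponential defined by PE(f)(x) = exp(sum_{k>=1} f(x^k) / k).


With f(x) = x + x^2, the exponent is sum_{k>=1} (x^k + x^(2k)) / k = -ln(1 - x) - ln(1 - x^2). Exponentiating:
PE(x + x^2) = 1 / ((1 - x)(1 - x^2)).
This is the generating function for partitions of n into parts of size 1 or 2. The number of 2's can be any j in 0..91, and the rest are 1's, so
[x^183] = floor(183/2) + 1 = 92.

92


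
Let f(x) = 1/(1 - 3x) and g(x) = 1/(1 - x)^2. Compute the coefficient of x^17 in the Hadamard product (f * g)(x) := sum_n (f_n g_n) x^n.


f has coefficients f_k = 3^k. For g = 1/(1 - x)^2 the coefficient is g_k = C(k + 1, 1) = k + 1. The Hadamard coefficient is (f * g)_k = 3^k * (k + 1).
For k = 17: 3^17 * 18 = 129140163 * 18 = 2324522934.

2324522934


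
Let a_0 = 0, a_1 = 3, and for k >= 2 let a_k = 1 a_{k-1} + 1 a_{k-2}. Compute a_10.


Iterating the recurrence forward:
a_0 = 0
a_1 = 3
a_2 = 1*3 + 1*0 = 3
a_3 = 1*3 + 1*3 = 6
a_4 = 1*6 + 1*3 = 9
a_5 = 1*9 + 1*6 = 15
a_6 = 1*15 + 1*9 = 24
a_7 = 1*24 + 1*15 = 39
a_8 = 1*39 + 1*24 = 63
a_9 = 1*63 + 1*39 = 102
a_10 = 1*102 + 1*63 = 165
So a_10 = 165.

165


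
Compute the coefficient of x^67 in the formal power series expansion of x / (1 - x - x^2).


Let f(x) = sum_{k>=0} a_k x^k. Multiplying f(x) * (1 - x - x^2) = x and matching coefficients gives a_0 = 0, a_1 = 1, and a_k = a_{k-1} + a_{k-2} for k >= 2. These are the Fibonacci numbers F_k.
Iterating from F_0 = 0, F_1 = 1:
F_0=0, F_1=1, F_2=1, F_3=2, F_4=3, F_5=5, F_6=8, F_7=13, F_8=21, F_9=34, ...
F_67 = 44945570212853.

44945570212853


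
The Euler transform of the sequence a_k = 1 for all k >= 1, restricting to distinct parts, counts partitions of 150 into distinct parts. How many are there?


Partitions of 150 into distinct parts can be computed via generating function.
Product (1+x)(1+x^2)(1+x^3)...
The coefficient of x^150 = 19406016

19406016


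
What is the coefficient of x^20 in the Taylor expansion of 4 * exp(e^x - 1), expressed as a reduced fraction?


exp(e^x - 1) = sum_{k>=0} Bell_k x^k / k!, where Bell_k is the k-th Bell number.
So the coefficient of x^20 is 4 * Bell_20 / 20!.
Computing: Bell_20 = 51724158235372 and 20! = 2432902008176640000, giving
4 * 51724158235372/2432902008176640000 = 263898766507/3103191336960000.

263898766507/3103191336960000


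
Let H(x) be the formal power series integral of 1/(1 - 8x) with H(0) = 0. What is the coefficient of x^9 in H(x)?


1/(1 - 8x) = sum_{k>=0} 8^k x^k. Integrating termwise with H(0) = 0:
H(x) = sum_{k>=0} 8^k x^(k+1) / (k+1) = sum_{m>=1} 8^(m-1) x^m / m.
For m = 9: 8^8/9 = 16777216/9 = 16777216/9.

16777216/9


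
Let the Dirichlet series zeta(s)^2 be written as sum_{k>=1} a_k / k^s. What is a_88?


The Dirichlet convolution of the constant function 1 with itself gives (1 * 1)(k) = sum_{d | k} 1 = d(k), the number of positive divisors of k.
Since zeta(s) = sum_{k>=1} 1/k^s, we have zeta(s)^2 = sum_{k>=1} d(k)/k^s, so a_k = d(k).
For k = 88: the divisors are 1, 2, 4, 8, 11, 22, 44, 88.
Count = 8.

8


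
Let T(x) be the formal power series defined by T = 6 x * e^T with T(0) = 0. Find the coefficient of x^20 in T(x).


Apply the Lagrange inversion formula: if T = 6 x * phi(T) with phi(t) = e^t, then
[x^n] T = 6^n * (1/n) [t^(n-1)] phi(t)^n = 6^n * (1/n) [t^(n-1)] e^(n t) = 6^n * (1/n) * n^(n-1) / (n-1)! = 6^n * n^(n-1) / n!.
When c = 1 this is the Cayley count of rooted labeled trees on n vertices, divided by n!.
For n = 20: 6^20 * 20^19 / 20! = 3656158440062976 * 5242880000000000000000000/2432902008176640000 = 17832200896512000000000000000/2263261.

17832200896512000000000000000/2263261


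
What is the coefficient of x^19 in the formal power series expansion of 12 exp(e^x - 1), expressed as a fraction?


exp(e^x - 1) is the exponential generating function for the Bell numbers Bell_k: exp(e^x - 1) = sum_{k>=0} Bell_k x^k / k!.
So the coefficient of x^19 in 12 exp(e^x - 1) is 12 Bell_19 / 19!.
Computing: Bell_19 = 5832742205057 and 19! = 121645100408832000, giving
12 * 5832742205057/121645100408832000 = 5832742205057/10137091700736000.

5832742205057/10137091700736000


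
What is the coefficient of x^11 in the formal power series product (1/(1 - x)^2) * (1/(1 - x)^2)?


Combine the factors: (1/(1 - x)^2) * (1/(1 - x)^2) = 1/(1 - x)^4.
Then use 1/(1 - x)^r = sum_{k>=0} C(k + r - 1, r - 1) x^k with r = 4 and k = 11:
C(14, 3) = 364.

364


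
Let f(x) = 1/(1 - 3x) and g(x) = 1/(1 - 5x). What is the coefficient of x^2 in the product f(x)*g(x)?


The coefficient of x^n in f*g is the Cauchy product: sum_{k=0}^{n} a^k * b^(n-k).
With a=3, b=5, n=2:
sum_{k=0}^{2} 3^k * 5^(2-k)
= 49

49


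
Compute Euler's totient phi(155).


phi(n) counts integers in [1, n] coprime to n. Using the multiplicative formula phi(n) = n * prod_{p | n} (1 - 1/p):
155 = 5 * 31, so
phi(155) = 155 * (1 - 1/5) * (1 - 1/31) = 120.

120


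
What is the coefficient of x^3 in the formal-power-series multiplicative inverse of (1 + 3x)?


The inverse is 1/(1 + 3x). Apply the geometric identity 1/(1 - y) = sum_{k>=0} y^k with y = -3x:
1/(1 + 3x) = sum_{k>=0} (-3)^k x^k.
So the coefficient of x^3 is (-3)^3 = -27.

-27


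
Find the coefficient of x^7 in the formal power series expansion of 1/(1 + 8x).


Write 1/(1 + c x) = 1/(1 - (-c) x) and apply the geometric-series identity
1/(1 - y) = sum_{k>=0} y^k to get 1/(1 + c x) = sum_{k>=0} (-c)^k x^k.
So the coefficient of x^k is (-c)^k = (-1)^k * c^k.
Here c = 8 and k = 7:
(-8)^7 = -1 * 2097152 = -2097152

-2097152


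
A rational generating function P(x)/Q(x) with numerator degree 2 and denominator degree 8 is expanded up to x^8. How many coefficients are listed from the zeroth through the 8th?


Expanding up to x^8 gives the coefficients for x^0, x^1, ..., x^8.
That is 8 + 1 = 9 coefficients in total.

9


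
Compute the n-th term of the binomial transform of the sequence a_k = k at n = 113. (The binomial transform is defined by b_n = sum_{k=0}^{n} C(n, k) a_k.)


With a_k = k, b_n = sum_{k=0}^{n} C(n, k) k. Using k * C(n, k) = n * C(n-1, k-1) gives b_n = n * sum_{k>=1} C(n-1, k-1) = n * 2^(n-1).
For n = 113: 113 * 2^112 = 113 * 5192296858534827628530496329220096 = 586729545014435522023946085201870848.

586729545014435522023946085201870848


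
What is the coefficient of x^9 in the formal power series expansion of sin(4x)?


The Maclaurin series is sin(t) = sum_{k>=0} (-1)^k t^(2k+1) / (2k+1)!, so substituting t = 4x, only odd powers of x are nonzero, with coefficient of x^(2k+1) equal to (-1)^k 4^(2k+1) / (2k+1)!.
Write 9 = 2*4 + 1, giving the coefficient (-1)^4 * 4^9 / 9! = 262144/362880 = 2048/2835.

2048/2835


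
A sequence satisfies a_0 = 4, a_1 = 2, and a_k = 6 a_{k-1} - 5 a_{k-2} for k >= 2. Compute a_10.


The characteristic equation is t^2 - 6 t + 5 = 0, with roots r_1 = 5 and r_2 = 1 (so c_1 = r_1 + r_2, c_2 = -r_1 r_2 as required).
One can use the closed form a_n = A r_1^n + B r_2^n, but direct iteration is more reliable:
a_0 = 4, a_1 = 2, a_2 = -8, a_3 = -58, a_4 = -308, a_5 = -1558, a_6 = -7808, a_7 = -39058, a_8 = -195308, a_9 = -976558, a_10 = -4882808.
So a_10 = -4882808.

-4882808


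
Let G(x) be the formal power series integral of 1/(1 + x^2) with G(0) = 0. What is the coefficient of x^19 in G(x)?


1/(1 + x^2) = sum_{j>=0} (-1)^j x^(2j). Integrating termwise with G(0) = 0:
G(x) = sum_{j>=0} (-1)^j x^(2j+1) / (2j+1) = arctan(x).
Only odd powers are nonzero. For x^19 write 19 = 2*9 + 1, giving
(-1)^9 / 19 = -1/19 = -1/19.

-1/19


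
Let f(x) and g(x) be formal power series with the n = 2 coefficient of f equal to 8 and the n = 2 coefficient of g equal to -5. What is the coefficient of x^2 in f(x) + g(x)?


Addition of formal power series is termwise.
The coefficient of x^2 in f + g = 8 + -5
= 3

3


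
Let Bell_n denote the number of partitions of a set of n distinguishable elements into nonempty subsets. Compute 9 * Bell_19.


Bell_19 can be computed from the Bell triangle or from Dobinski's identity Bell_n = (1/e) * sum_{k>=0} k^n / k!.
Computing Bell_19 = 5832742205057.
Then 9 * 5832742205057 = 52494679845513.

52494679845513


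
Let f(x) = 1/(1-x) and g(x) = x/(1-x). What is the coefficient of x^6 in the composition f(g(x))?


First simplify the composition: f(g(x)) = 1/(1 - x/(1-x)) = (1-x)/((1-x) - x) = (1-x)/(1-2x).
Now extract the coefficient. Write (1-x)/(1-2x) = 1/(1-2x) - x/(1-2x).
The coefficient of x^n in 1/(1-2x) is 2^n, and in x/(1-2x) is 2^(n-1) (for n >= 1).
So the coefficient of x^6 is 2^6 - 2^5 = 64 - 32 = 32.

32


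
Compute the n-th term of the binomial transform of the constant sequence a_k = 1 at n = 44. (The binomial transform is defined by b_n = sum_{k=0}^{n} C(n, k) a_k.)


With a_k = 1 for all k, b_n = sum_{k=0}^{n} C(n, k) = 2^n by the binomial theorem.
For n = 44: 2^44 = 17592186044416.

17592186044416


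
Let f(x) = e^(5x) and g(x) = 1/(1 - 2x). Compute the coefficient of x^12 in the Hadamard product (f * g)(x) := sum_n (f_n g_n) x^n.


Expanding: f_k = 5^k/k! (from e^(5x)) and g_k = 2^k (from 1/(1 - 2x)). So the Hadamard coefficient (f * g)_k = 5^k 2^k / k! = (10)^k / k!.
For k = 12: 10^12/12! = 1000000000000/479001600 = 39062500/18711.

39062500/18711


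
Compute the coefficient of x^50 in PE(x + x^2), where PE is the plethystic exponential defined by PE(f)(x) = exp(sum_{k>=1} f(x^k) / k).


With f(x) = x + x^2, the exponent is sum_{k>=1} (x^k + x^(2k)) / k = -ln(1 - x) - ln(1 - x^2). Exponentiating:
PE(x + x^2) = 1 / ((1 - x)(1 - x^2)).
This is the generating function for partitions of n into parts of size 1 or 2. The number of 2's can be any j in 0..25, and the rest are 1's, so
[x^50] = floor(50/2) + 1 = 26.

26


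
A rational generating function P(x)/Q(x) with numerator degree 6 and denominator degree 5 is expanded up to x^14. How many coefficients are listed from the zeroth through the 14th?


Expanding up to x^14 gives the coefficients for x^0, x^1, ..., x^14.
That is 14 + 1 = 15 coefficients in total.

15


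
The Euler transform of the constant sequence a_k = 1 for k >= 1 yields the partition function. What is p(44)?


The Euler transform converts the sequence a_k = 1 into the number of integer partitions.
Using the recurrence or dynamic programming:
p(44) = 75175

75175


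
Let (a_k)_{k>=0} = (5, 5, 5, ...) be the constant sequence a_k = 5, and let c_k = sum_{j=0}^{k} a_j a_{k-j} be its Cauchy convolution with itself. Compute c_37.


Since a_j = 5 for all j >= 0, the convolution sum becomes
c_k = sum_{j=0}^{k} 5 * 5 = 25 * (k + 1).
Equivalently, the generating function of (a_k) is 5/(1 - x) and its square is 25/(1 - x)^2 = sum_{k>=0} 25(k + 1) x^k.
For k = 37: 25 * 38 = 950.

950


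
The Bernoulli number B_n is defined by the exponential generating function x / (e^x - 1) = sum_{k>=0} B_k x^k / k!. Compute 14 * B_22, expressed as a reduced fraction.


Bernoulli numbers can also be computed recursively via B_0 = 1 and sum_{j=0}^{m} C(m+1, j) B_j = 0 for m >= 1. Odd-index Bernoulli numbers vanish for k >= 3.
Computing B_22 = 854513/138, so 14 * B_22 = 14 * 854513/138 = 5981591/69.

5981591/69


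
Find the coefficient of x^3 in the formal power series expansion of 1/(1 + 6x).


Write 1/(1 + c x) = 1/(1 - (-c) x) and apply the geometric-series identity
1/(1 - y) = sum_{k>=0} y^k to get 1/(1 + c x) = sum_{k>=0} (-c)^k x^k.
So the coefficient of x^k is (-c)^k = (-1)^k * c^k.
Here c = 6 and k = 3:
(-6)^3 = -1 * 216 = -216

-216


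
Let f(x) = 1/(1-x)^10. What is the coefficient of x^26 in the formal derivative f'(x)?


Differentiate: d/dx [ 1/(1-x)^r ] = r / (1-x)^(r+1).
Here r = 10, so f'(x) = 10 / (1-x)^11.
The expansion of 1/(1-x)^(r+1) has coefficient of x^n equal to C(n+r, r).
So the coefficient of x^26 in f'(x) is
10 * C(36, 10) = 10 * 254186856 = 2541868560

2541868560


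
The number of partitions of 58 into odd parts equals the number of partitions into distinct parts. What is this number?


Computing partitions of 58 into odd parts (1, 3, 5, ...):
Using the generating function prod_{k>=0} 1/(1-x^(2k+1)),
the count is 8808

8808


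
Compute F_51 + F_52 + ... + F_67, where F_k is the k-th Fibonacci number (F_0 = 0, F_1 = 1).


Use the identity sum_{k=0}^{N} F_k = F_{N+2} - 1 (which follows from F_{k+2} - F_{k+1} = F_k). Then
sum_{k=51}^{67} F_k = (F_{69} - 1) - (F_{52} - 1) = F_{69} - F_{52}.
Computing: F_{69} = 117669030460994, F_{52} = 32951280099, so
Sum = 117669030460994 - 32951280099 = 117636079180895.

117636079180895


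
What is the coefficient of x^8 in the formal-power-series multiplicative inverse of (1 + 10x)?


The inverse is 1/(1 + 10x). Apply the geometric identity 1/(1 - y) = sum_{k>=0} y^k with y = -10x:
1/(1 + 10x) = sum_{k>=0} (-10)^k x^k.
So the coefficient of x^8 is (-10)^8 = 100000000.

100000000


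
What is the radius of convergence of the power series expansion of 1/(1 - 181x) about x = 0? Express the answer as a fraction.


Expanding 1/(1 - 181x) = sum_{k>=0} 181^k x^k, the series converges when |181x| < 1, i.e., |x| < 1/181.
So the radius of convergence is 1/181 = 1/181.

1/181


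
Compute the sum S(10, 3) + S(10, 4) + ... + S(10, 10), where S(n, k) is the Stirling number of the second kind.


By definition, S(n, k) counts partitions of an n-set into exactly k nonempty blocks.
Computing row n = 10 for k = 3..10:
S(10, k): 9330, 34105, 42525, 22827, 5880, 750, 45, 1
Sum = 115463.

115463


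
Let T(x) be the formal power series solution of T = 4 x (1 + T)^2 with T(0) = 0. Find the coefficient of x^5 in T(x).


Apply the Lagrange inversion formula: if T = 4 x * phi(T) with phi(t) = (1 + t)^2, then [x^n] T = 4^n * (1/n) [t^(n-1)] phi(t)^n = 4^n * (1/n) [t^(n-1)] (1 + t)^(2n) = 4^n * (1/n) C(2n, n-1).
Using the identity C(2n, n-1) = C(2n, n) * n / (n+1), the unscaled factor equals C(2n, n) / (n+1) = C_n, the n-th Catalan number.
For n = 5: C_5 = C(10, 5) / 6 = 252/6 = 42.
With the 4^5 = 1024 factor, the coefficient is 1024 * 42 = 43008.

43008


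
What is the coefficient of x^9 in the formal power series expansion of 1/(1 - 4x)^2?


The general identity 1/(1 - c x)^r = sum_{k>=0} c^k C(k + r - 1, r - 1) x^k follows by substituting y = c x into 1/(1 - y)^r = sum_{k>=0} C(k + r - 1, r - 1) y^k.
For c = 4, r = 2, k = 9:
4^9 * C(10, 1) = 262144 * 10 = 2621440.

2621440


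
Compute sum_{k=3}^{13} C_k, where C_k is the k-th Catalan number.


C_3 through C_13: 5, 14, 42, 132, 429, 1430, 4862, 16796, 58786, 208012, 742900
Sum = 5 + 14 + 42 + 132 + 429 + 1430 + 4862 + 16796 + 58786 + 208012 + 742900
= 1033408

1033408


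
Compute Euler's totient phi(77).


phi(n) counts integers in [1, n] coprime to n. Using the multiplicative formula phi(n) = n * prod_{p | n} (1 - 1/p):
77 = 7 * 11, so
phi(77) = 77 * (1 - 1/7) * (1 - 1/11) = 60.

60


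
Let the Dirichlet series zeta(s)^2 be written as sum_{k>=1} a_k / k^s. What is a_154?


The Dirichlet convolution of the constant function 1 with itself gives (1 * 1)(k) = sum_{d | k} 1 = d(k), the number of positive divisors of k.
Since zeta(s) = sum_{k>=1} 1/k^s, we have zeta(s)^2 = sum_{k>=1} d(k)/k^s, so a_k = d(k).
For k = 154: the divisors are 1, 2, 7, 11, 14, 22, 77, 154.
Count = 8.

8


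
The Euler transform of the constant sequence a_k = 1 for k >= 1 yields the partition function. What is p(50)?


The Euler transform converts the sequence a_k = 1 into the number of integer partitions.
Using the recurrence or dynamic programming:
p(50) = 204226

204226


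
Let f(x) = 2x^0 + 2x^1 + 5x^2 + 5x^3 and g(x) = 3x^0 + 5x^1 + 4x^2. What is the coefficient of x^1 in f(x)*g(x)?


Cauchy product at x^1:
2*5 + 2*3
= 16

16


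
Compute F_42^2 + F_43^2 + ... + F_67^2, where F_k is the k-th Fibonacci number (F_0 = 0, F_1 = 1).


There is a standard identity sum_{k=0}^{N} F_k^2 = F_N * F_{N+1} (proved inductively from the telescoping relation F_k^2 = F_k F_{k+1} - F_{k-1} F_k). Then
sum_{k=42}^{67} F_k^2 = F_67 F_68 - F_41 F_42.
Computing: F_67 = 44945570212853, F_68 = 72723460248141, F_41 = 165580141, F_42 = 267914296.
Sum = 44945570212853 * 72723460248141 - 165580141 * 267914296 = 3268597388660084082659960537.

3268597388660084082659960537


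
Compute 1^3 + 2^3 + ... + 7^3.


This power sum has a closed form given by Faulhaber's formula
sum_{k=1}^{m} k^p = (1 / (p + 1)) * sum_{j=0}^{p} C(p + 1, j) B_j m^(p + 1 - j),
but for small m direct computation is fastest:
1 + 8 + 27 + 64 + 125 + 216 + 343 = 784.

784


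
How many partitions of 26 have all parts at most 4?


Using the generating function (1-x)^(-1)(1-x^2)^(-1)...(1-x^4)^(-1),
the coefficient of x^26 counts these restricted partitions.
Result = 206

206


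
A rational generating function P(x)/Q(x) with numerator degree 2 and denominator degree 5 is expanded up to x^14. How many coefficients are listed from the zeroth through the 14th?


Expanding up to x^14 gives the coefficients for x^0, x^1, ..., x^14.
That is 14 + 1 = 15 coefficients in total.

15


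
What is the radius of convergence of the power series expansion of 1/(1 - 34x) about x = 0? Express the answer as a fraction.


Expanding 1/(1 - 34x) = sum_{k>=0} 34^k x^k, the series converges when |34x| < 1, i.e., |x| < 1/34.
So the radius of convergence is 1/34 = 1/34.

1/34


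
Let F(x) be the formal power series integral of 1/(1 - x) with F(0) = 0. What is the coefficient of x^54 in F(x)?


1/(1 - x) = sum_{k>=0} x^k. Integrating termwise and using F(0) = 0 gives
F(x) = sum_{k>=0} x^(k+1) / (k+1) = sum_{m>=1} x^m / m = -ln(1 - x).
So the coefficient of x^54 is 1/54 = 1/54.

1/54


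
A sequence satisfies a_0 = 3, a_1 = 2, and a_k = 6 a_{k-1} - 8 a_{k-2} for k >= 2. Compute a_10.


The characteristic equation is t^2 - 6 t + 8 = 0, with roots r_1 = 4 and r_2 = 2 (so c_1 = r_1 + r_2, c_2 = -r_1 r_2 as required).
One can use the closed form a_n = A r_1^n + B r_2^n, but direct iteration is more reliable:
a_0 = 3, a_1 = 2, a_2 = -12, a_3 = -88, a_4 = -432, a_5 = -1888, a_6 = -7872, a_7 = -32128, a_8 = -129792, a_9 = -521728, a_10 = -2092032.
So a_10 = -2092032.

-2092032


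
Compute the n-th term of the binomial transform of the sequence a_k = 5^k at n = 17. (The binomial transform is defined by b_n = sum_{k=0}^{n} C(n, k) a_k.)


With a_k = 5^k, b_n = sum_{k=0}^{n} C(n, k) 5^k = (1 + 5)^n by the binomial theorem.
For n = 17: (1 + 5)^17 = 6^17 = 16926659444736.

16926659444736


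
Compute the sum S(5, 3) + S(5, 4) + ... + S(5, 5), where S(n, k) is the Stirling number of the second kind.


By definition, S(n, k) counts partitions of an n-set into exactly k nonempty blocks.
Computing row n = 5 for k = 3..5:
S(5, k): 25, 10, 1
Sum = 36.

36


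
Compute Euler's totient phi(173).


phi(n) counts integers in [1, n] coprime to n. Using the multiplicative formula phi(n) = n * prod_{p | n} (1 - 1/p):
173 = 173, so
phi(173) = 173 * (1 - 1/173) = 172.

172


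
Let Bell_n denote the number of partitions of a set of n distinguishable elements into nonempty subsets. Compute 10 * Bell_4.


Bell_4 can be computed from the Bell triangle or from Dobinski's identity Bell_n = (1/e) * sum_{k>=0} k^n / k!.
Computing Bell_4 = 15.
Then 10 * 15 = 150.

150


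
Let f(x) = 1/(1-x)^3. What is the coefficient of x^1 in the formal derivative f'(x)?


Differentiate: d/dx [ 1/(1-x)^r ] = r / (1-x)^(r+1).
Here r = 3, so f'(x) = 3 / (1-x)^4.
The expansion of 1/(1-x)^(r+1) has coefficient of x^n equal to C(n+r, r).
So the coefficient of x^1 in f'(x) is
3 * C(4, 3) = 3 * 4 = 12

12


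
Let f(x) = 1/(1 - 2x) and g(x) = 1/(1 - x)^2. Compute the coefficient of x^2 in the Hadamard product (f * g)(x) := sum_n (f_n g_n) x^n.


f has coefficients f_k = 2^k. For g = 1/(1 - x)^2 the coefficient is g_k = C(k + 1, 1) = k + 1. The Hadamard coefficient is (f * g)_k = 2^k * (k + 1).
For k = 2: 2^2 * 3 = 4 * 3 = 12.

12


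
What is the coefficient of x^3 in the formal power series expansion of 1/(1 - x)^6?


The expansion 1/(1 - x)^r = sum_{k>=0} C(k + r - 1, r - 1) x^k follows from the multiset / negative-binomial theorem (or from repeated differentiation of the geometric series).
For r = 6 and k = 3:
C(8, 5) = 40320 / (120 * 6) = 56.

56


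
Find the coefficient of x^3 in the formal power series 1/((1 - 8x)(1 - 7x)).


By partial fractions or Cauchy convolution:
The coefficient equals sum_{k=0}^{3} 8^k * 7^(3-k).
= 1695

1695


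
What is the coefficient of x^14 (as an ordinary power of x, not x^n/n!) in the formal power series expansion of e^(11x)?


The exponential series is e^y = sum_{k>=0} y^k / k!. Substituting y = 11x gives
e^(11x) = sum_{k>=0} 11^k x^k / k!.
So the coefficient of x^n is a^n/n! with a = 11, n = 14:
11^14 / 14! = 379749833583241/87178291200 = 34522712143931/7925299200

34522712143931/7925299200


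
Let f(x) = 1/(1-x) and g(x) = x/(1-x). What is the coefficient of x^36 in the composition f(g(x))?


First simplify the composition: f(g(x)) = 1/(1 - x/(1-x)) = (1-x)/((1-x) - x) = (1-x)/(1-2x).
Now extract the coefficient. Write (1-x)/(1-2x) = 1/(1-2x) - x/(1-2x).
The coefficient of x^n in 1/(1-2x) is 2^n, and in x/(1-2x) is 2^(n-1) (for n >= 1).
So the coefficient of x^36 is 2^36 - 2^35 = 68719476736 - 34359738368 = 34359738368.

34359738368


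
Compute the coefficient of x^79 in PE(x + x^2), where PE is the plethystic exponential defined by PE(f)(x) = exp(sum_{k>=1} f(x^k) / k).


With f(x) = x + x^2, the exponent is sum_{k>=1} (x^k + x^(2k)) / k = -ln(1 - x) - ln(1 - x^2). Exponentiating:
PE(x + x^2) = 1 / ((1 - x)(1 - x^2)).
This is the generating function for partitions of n into parts of size 1 or 2. The number of 2's can be any j in 0..39, and the rest are 1's, so
[x^79] = floor(79/2) + 1 = 40.

40


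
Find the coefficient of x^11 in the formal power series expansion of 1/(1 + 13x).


Write 1/(1 + c x) = 1/(1 - (-c) x) and apply the geometric-series identity
1/(1 - y) = sum_{k>=0} y^k to get 1/(1 + c x) = sum_{k>=0} (-c)^k x^k.
So the coefficient of x^k is (-c)^k = (-1)^k * c^k.
Here c = 13 and k = 11:
(-13)^11 = -1 * 1792160394037 = -1792160394037

-1792160394037


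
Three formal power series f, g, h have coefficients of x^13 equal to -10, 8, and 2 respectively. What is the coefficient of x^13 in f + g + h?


Series addition is componentwise:
-10 + 8 + 2
= 0

0


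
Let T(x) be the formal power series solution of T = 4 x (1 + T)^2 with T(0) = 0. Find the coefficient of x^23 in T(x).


Apply the Lagrange inversion formula: if T = 4 x * phi(T) with phi(t) = (1 + t)^2, then [x^n] T = 4^n * (1/n) [t^(n-1)] phi(t)^n = 4^n * (1/n) [t^(n-1)] (1 + t)^(2n) = 4^n * (1/n) C(2n, n-1).
Using the identity C(2n, n-1) = C(2n, n) * n / (n+1), the unscaled factor equals C(2n, n) / (n+1) = C_n, the n-th Catalan number.
For n = 23: C_23 = C(46, 23) / 24 = 8233430727600/24 = 343059613650.
With the 4^23 = 70368744177664 factor, the coefficient is 70368744177664 * 343059613650 = 24140674190625098799513600.

24140674190625098799513600


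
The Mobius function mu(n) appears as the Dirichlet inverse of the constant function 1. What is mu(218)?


218 = 2 * 109 (all distinct primes).
mu(218) = (-1)^2 = 1

1


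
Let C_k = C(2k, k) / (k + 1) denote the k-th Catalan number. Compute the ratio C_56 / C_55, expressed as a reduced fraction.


Using C_k = (2k)! / (k! (k+1)!), the ratio C_{k+1}/C_k simplifies to
C_{k+1}/C_k = [(2k+2)! / ((k+1)! (k+2)!)] * [k! (k+1)! / (2k)!]
 = (2k+2)(2k+1) / ((k+1)(k+2)) = 2(2k+1) / (k+2).
For k = 55: 2(2*55 + 1) / (55 + 2) = 222/57 = 74/19.

74/19


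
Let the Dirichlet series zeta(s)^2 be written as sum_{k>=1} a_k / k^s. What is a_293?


The Dirichlet convolution of the constant function 1 with itself gives (1 * 1)(k) = sum_{d | k} 1 = d(k), the number of positive divisors of k.
Since zeta(s) = sum_{k>=1} 1/k^s, we have zeta(s)^2 = sum_{k>=1} d(k)/k^s, so a_k = d(k).
For k = 293: the divisors are 1, 293.
Count = 2.

2


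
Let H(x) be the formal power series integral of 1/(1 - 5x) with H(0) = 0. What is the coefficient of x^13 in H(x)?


1/(1 - 5x) = sum_{k>=0} 5^k x^k. Integrating termwise with H(0) = 0:
H(x) = sum_{k>=0} 5^k x^(k+1) / (k+1) = sum_{m>=1} 5^(m-1) x^m / m.
For m = 13: 5^12/13 = 244140625/13 = 244140625/13.

244140625/13


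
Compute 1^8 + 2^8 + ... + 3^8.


This power sum has a closed form given by Faulhaber's formula
sum_{k=1}^{m} k^p = (1 / (p + 1)) * sum_{j=0}^{p} C(p + 1, j) B_j m^(p + 1 - j),
but for small m direct computation is fastest:
1 + 256 + 6561 = 6818.

6818


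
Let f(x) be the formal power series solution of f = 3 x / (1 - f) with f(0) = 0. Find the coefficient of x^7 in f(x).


Apply Lagrange inversion: f = 3 x * phi(f) with phi(t) = 1/(1 - t), so
[x^n] f = 3^n * (1/n) [t^(n-1)] phi(t)^n = 3^n * (1/n) [t^(n-1)] (1 - t)^(-n) = 3^n * (1/n) C(2n - 2, n - 1) = 3^n * C_{n-1}.
For n = 7: C_6 = C(12, 6) / 7 = 924/7 = 132.
With the 3^7 = 2187 factor, the coefficient is 2187 * 132 = 288684.

288684
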